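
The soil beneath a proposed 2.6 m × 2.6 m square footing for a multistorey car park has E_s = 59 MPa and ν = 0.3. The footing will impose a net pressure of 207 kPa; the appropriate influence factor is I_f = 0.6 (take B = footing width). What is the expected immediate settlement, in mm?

S_e ≈ 4.98 mm

Immediate (elastic) settlement: S_e = q·B·(1−ν²)/E_s · I_f.
E_s = 59 MPa = 59000 kPa.
S_e = 207 × 2.6 × (1 − 0.3²) / 59000 × 0.6
    = 207 × 2.6 × 0.91 / 59000 × 0.6
    = 0.004981 m = 4.981 mm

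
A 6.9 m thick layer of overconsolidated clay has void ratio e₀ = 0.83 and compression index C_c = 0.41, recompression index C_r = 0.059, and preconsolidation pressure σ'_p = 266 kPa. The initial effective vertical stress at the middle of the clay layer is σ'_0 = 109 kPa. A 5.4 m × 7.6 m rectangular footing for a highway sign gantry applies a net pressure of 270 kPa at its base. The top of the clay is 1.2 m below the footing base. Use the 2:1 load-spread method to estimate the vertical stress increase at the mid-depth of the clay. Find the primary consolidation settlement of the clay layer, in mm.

Mid-depth of clay below the footing base: z = 1.2 + 6.9/2 = 4.65 m.
Stress increase at mid-clay by the 2:1 spreading method:
Δσ = qBL/((B+z)(L+z)) = 270×5.4×7.6/((5.4+4.65)(7.6+4.65)) = 90.005 kPa
Final effective stress: σ'_f = 109 + 90.005 = 199 kPa.
σ'_f = 199 ≤ σ'_p = 266 kPa, so the clay remains overconsolidated and only the recompression index applies:
S_c = C_r·H/(1+e₀)·log₁₀(σ'_f/σ'_0) = 0.059×6.9/1.83×log₁₀(199/109)
    = 0.22246 × 0.26143 = 0.05816 m

S_c ≈ 58.2 mm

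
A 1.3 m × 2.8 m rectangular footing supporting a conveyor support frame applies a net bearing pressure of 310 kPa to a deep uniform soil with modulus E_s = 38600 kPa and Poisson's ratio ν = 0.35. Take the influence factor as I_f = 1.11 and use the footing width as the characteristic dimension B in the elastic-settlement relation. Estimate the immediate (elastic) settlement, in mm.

Immediate (elastic) settlement: S_e = q·B·(1−ν²)/E_s · I_f.
S_e = 310 × 1.3 × (1 − 0.35²) / 38600 × 1.11
    = 310 × 1.3 × 0.8775 / 38600 × 1.11
    = 0.01017 m = 10.17 mm

S_e ≈ 10.2 mm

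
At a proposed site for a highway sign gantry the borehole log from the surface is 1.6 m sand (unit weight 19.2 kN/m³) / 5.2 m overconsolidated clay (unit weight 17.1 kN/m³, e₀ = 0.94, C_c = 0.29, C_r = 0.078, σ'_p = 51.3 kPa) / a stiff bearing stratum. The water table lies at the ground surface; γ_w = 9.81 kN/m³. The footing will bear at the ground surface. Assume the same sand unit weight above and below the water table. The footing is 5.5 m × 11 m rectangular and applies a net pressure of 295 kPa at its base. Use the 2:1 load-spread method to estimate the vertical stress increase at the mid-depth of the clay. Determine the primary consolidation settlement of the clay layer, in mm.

S_c ≈ 411 mm

Mid-depth of clay below the ground surface: z = 1.6 + 5.2/2 = 4.2 m.
Total vertical stress at mid-clay: σ_v = 19.2×1.6 + 17.1×2.6 = 75.18 kPa.
Pore pressure: u = 9.81×(4.2 − 0) = 41.202 kPa.
Initial effective stress: σ'_0 = σ_v − u = 75.18 − 41.202 = 33.978 kPa.
Stress increase at mid-clay by the 2:1 spreading method:
Δσ = qBL/((B+z)(L+z)) = 295×5.5×11/((5.5+4.2)(11+4.2)) = 121.05 kPa
Final effective stress: σ'_f = 33.978 + 121.05 = 155.03 kPa.
σ'_f = 155.03 > σ'_p = 51.3 kPa, so the stress path crosses the preconsolidation pressure — recompression up to σ'_p, then virgin compression beyond:
S_c = H/(1+e₀)·[C_r·log₁₀(σ'_p/σ'_0) + C_c·log₁₀(σ'_f/σ'_p)]
    = 5.2/1.94 × [0.078×log₁₀(51.3/33.978) + 0.29×log₁₀(155.03/51.3)]
    = 2.6804 × [0.013956 + 0.13929] = 0.4108 m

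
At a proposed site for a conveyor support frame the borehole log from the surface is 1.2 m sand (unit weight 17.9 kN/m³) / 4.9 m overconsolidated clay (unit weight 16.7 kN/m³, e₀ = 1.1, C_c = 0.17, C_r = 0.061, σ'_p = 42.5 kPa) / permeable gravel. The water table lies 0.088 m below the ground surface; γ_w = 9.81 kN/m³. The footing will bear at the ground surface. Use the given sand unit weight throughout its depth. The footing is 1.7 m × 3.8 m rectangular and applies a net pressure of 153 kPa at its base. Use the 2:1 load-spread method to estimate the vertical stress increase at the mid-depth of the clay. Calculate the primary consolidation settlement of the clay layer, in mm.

S_c ≈ 62.6 mm

Mid-depth of clay below the ground surface: z = 1.2 + 4.9/2 = 3.65 m.
Total vertical stress at mid-clay: σ_v = 17.9×1.2 + 16.7×2.45 = 62.395 kPa.
Pore pressure: u = 9.81×(3.65 − 0.088) = 34.943 kPa.
Initial effective stress: σ'_0 = σ_v − u = 62.395 − 34.943 = 27.452 kPa.
Stress increase at mid-clay by the 2:1 spreading method:
Δσ = qBL/((B+z)(L+z)) = 153×1.7×3.8/((1.7+3.65)(3.8+3.65)) = 24.798 kPa
Final effective stress: σ'_f = 27.452 + 24.798 = 52.25 kPa.
σ'_f = 52.25 > σ'_p = 42.5 kPa, so the stress path crosses the preconsolidation pressure — recompression up to σ'_p, then virgin compression beyond:
S_c = H/(1+e₀)·[C_r·log₁₀(σ'_p/σ'_0) + C_c·log₁₀(σ'_f/σ'_p)]
    = 4.9/2.1 × [0.061×log₁₀(42.5/27.452) + 0.17×log₁₀(52.25/42.5)]
    = 2.3333 × [0.011579 + 0.015249] = 0.0626 m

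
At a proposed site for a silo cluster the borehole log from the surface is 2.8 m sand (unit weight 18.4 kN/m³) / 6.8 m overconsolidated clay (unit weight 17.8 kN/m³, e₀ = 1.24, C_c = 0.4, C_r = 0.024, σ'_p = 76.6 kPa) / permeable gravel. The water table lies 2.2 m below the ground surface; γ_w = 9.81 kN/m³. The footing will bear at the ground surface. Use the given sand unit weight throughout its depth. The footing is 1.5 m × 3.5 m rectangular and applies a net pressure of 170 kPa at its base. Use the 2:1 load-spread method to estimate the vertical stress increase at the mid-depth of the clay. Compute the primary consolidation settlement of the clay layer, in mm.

Mid-depth of clay below the ground surface: z = 2.8 + 6.8/2 = 6.2 m.
Total vertical stress at mid-clay: σ_v = 18.4×2.8 + 17.8×3.4 = 112.04 kPa.
Pore pressure: u = 9.81×(6.2 − 2.2) = 39.24 kPa.
Initial effective stress: σ'_0 = σ_v − u = 112.04 − 39.24 = 72.8 kPa.
Stress increase at mid-clay by the 2:1 spreading method:
Δσ = qBL/((B+z)(L+z)) = 170×1.5×3.5/((1.5+6.2)(3.5+6.2)) = 11.949 kPa
Final effective stress: σ'_f = 72.8 + 11.949 = 84.749 kPa.
σ'_f = 84.749 > σ'_p = 76.6 kPa, so the stress path crosses the preconsolidation pressure — recompression up to σ'_p, then virgin compression beyond:
S_c = H/(1+e₀)·[C_r·log₁₀(σ'_p/σ'_0) + C_c·log₁₀(σ'_f/σ'_p)]
    = 6.8/2.24 × [0.024×log₁₀(76.6/72.8) + 0.4×log₁₀(84.749/76.6)]
    = 3.0357 × [0.00053034 + 0.017562] = 0.05492 m

S_c ≈ 54.9 mm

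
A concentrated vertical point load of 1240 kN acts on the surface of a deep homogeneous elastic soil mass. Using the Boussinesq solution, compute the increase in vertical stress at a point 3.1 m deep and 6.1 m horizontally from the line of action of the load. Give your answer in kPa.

Δσ_z ≈ 1.18 kPa

Boussinesq vertical stress below a point load on an elastic half-space:
Δσ_z = 3P/(2πz²) · [1 + (r/z)²]^(−5/2)
r/z = 6.1/3.1 = 1.9677; [1+(r/z)²]^(−5/2) = 0.019087.
Δσ_z = 3×1240/(2π×3.1²) × 0.019087 = 61.608 × 0.019087 = 1.176 kPa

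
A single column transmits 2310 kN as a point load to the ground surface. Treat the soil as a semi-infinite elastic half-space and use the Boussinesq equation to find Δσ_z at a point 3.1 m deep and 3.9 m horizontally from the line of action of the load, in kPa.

Boussinesq vertical stress below a point load on an elastic half-space:
Δσ_z = 3P/(2πz²) · [1 + (r/z)²]^(−5/2)
r/z = 3.9/3.1 = 1.2581; [1+(r/z)²]^(−5/2) = 0.093283.
Δσ_z = 3×2310/(2π×3.1²) × 0.093283 = 114.77 × 0.093283 = 10.71 kPa

Δσ_z ≈ 10.7 kPa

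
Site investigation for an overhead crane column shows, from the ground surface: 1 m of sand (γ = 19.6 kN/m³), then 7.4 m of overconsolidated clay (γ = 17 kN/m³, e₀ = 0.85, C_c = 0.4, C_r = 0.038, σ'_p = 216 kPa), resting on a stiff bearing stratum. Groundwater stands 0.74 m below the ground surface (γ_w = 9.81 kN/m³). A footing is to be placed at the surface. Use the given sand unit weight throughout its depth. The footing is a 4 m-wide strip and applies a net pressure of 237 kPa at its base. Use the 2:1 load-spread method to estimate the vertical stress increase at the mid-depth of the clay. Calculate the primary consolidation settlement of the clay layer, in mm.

Mid-depth of clay below the ground surface: z = 1 + 7.4/2 = 4.7 m.
Total vertical stress at mid-clay: σ_v = 19.6×1 + 17×3.7 = 82.5 kPa.
Pore pressure: u = 9.81×(4.7 − 0.74) = 38.848 kPa.
Initial effective stress: σ'_0 = σ_v − u = 82.5 − 38.848 = 43.652 kPa.
Stress increase at mid-clay by the 2:1 spreading method:
Δσ = qB/(B+z) = 237×4/(4+4.7) = 108.97 kPa
Final effective stress: σ'_f = 43.652 + 108.97 = 152.62 kPa.
σ'_f = 152.62 ≤ σ'_p = 216 kPa, so the clay remains overconsolidated and only the recompression index applies:
S_c = C_r·H/(1+e₀)·log₁₀(σ'_f/σ'_0) = 0.038×7.4/1.85×log₁₀(152.62/43.652)
    = 0.152 × 0.54361 = 0.08263 m

S_c ≈ 82.6 mm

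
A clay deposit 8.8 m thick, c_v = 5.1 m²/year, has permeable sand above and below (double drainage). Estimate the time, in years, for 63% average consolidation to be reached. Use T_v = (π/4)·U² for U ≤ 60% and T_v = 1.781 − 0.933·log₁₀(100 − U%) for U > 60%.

t ≈ 1.21 years

Drainage path length: H_d = H/2 = 4.4 m (double drainage).
U > 60%: T_v = 1.781 − 0.933·log₁₀(100 − 63) = 0.31787.
t = T_v·H_d²/c_v = 0.31787×4.4²/5.1 = 1.207 years.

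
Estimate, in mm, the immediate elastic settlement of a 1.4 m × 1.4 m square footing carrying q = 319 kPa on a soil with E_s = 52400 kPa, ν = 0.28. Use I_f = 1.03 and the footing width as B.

Immediate (elastic) settlement: S_e = q·B·(1−ν²)/E_s · I_f.
S_e = 319 × 1.4 × (1 − 0.28²) / 52400 × 1.03
    = 319 × 1.4 × 0.9216 / 52400 × 1.03
    = 0.00809 m = 8.09 mm

S_e ≈ 8.09 mm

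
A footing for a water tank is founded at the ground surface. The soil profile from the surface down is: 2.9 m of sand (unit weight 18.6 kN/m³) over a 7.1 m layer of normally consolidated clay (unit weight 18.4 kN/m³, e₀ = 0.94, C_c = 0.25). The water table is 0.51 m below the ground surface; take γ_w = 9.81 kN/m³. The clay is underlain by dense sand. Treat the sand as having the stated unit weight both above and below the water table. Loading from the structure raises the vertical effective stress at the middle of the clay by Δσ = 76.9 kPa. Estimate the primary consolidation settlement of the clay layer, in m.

S_c ≈ 0.324 m

Mid-depth of clay below the ground surface: z = 2.9 + 7.1/2 = 6.45 m.
Total vertical stress at mid-clay: σ_v = 18.6×2.9 + 18.4×3.55 = 119.26 kPa.
Pore pressure: u = 9.81×(6.45 − 0.51) = 58.271 kPa.
Initial effective stress: σ'_0 = σ_v − u = 119.26 − 58.271 = 60.989 kPa.
Final effective stress: σ'_f = σ'_0 + Δσ = 60.989 + 76.9 = 137.89 kPa.
Normally consolidated clay, so the full stress increment lies on the virgin compression line:
S_c = C_c·H/(1+e₀)·log₁₀(σ'_f/σ'_0) = 0.25×7.1/(1+0.94)×log₁₀(137.89/60.989)
    = 0.91495 × 0.35428 = 0.3241 m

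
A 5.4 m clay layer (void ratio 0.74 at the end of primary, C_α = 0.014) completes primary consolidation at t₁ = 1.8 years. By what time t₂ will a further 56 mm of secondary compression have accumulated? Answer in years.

S_s = C_α·H/(1+e_p)·log₁₀(t₂/t₁) ⇒ log₁₀(t₂/t₁) = S_s·(1+e_p)/(C_α·H).
log₁₀(t₂/t₁) = 0.056 × (1+0.74) / (0.014×5.4) = 1.289
t₂ = t₁ × 10^1.289 = 1.8 × 19.45 = 35.01 years

t₂ ≈ 35 years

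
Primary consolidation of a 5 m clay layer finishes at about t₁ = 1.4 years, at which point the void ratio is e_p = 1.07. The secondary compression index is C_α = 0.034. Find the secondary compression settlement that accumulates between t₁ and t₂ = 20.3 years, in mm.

S_s ≈ 95.4 mm

Secondary compression: S_s = C_α·H/(1+e_p)·log₁₀(t₂/t₁)
S_s = 0.034×5/(1+1.07)×log₁₀(20.3/1.4)
    = 0.08213 × 1.161 = 0.09538 m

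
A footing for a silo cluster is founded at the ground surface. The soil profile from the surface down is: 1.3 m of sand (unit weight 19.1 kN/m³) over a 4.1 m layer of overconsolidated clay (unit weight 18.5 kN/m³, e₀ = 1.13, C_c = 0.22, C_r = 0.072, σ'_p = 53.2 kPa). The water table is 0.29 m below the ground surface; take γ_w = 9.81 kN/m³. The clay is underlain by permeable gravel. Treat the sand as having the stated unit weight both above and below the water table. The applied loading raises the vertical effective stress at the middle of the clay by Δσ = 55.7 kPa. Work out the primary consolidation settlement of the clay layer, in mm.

Mid-depth of clay below the ground surface: z = 1.3 + 4.1/2 = 3.35 m.
Total vertical stress at mid-clay: σ_v = 19.1×1.3 + 18.5×2.05 = 62.755 kPa.
Pore pressure: u = 9.81×(3.35 − 0.29) = 30.019 kPa.
Initial effective stress: σ'_0 = σ_v − u = 62.755 − 30.019 = 32.736 kPa.
Final effective stress: σ'_f = 32.736 + 55.7 = 88.436 kPa.
σ'_f = 88.436 > σ'_p = 53.2 kPa, so the stress path crosses the preconsolidation pressure — recompression up to σ'_p, then virgin compression beyond:
S_c = H/(1+e₀)·[C_r·log₁₀(σ'_p/σ'_0) + C_c·log₁₀(σ'_f/σ'_p)]
    = 4.1/2.13 × [0.072×log₁₀(53.2/32.736) + 0.22×log₁₀(88.436/53.2)]
    = 1.9249 × [0.015184 + 0.048558] = 0.1227 m

S_c ≈ 123 mm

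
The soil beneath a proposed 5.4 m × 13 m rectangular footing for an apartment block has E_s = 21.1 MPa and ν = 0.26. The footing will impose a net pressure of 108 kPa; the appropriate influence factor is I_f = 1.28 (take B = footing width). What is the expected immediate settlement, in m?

Immediate (elastic) settlement: S_e = q·B·(1−ν²)/E_s · I_f.
E_s = 21.1 MPa = 21100 kPa.
S_e = 108 × 5.4 × (1 − 0.26²) / 21100 × 1.28
    = 108 × 5.4 × 0.9324 / 21100 × 1.28
    = 0.03299 m

S_e ≈ 0.033 m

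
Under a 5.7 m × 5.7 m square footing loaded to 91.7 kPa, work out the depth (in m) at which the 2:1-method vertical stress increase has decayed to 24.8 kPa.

z ≈ 5.26 m

2:1 spreading — at depth z the loaded area has grown by z in each plan dimension:
qB²/(B+z)² = Δσ_z ⇒ z = B(√(q/Δσ_z) − 1) = 5.7×(√(91.7/24.8) − 1) = 5.261 m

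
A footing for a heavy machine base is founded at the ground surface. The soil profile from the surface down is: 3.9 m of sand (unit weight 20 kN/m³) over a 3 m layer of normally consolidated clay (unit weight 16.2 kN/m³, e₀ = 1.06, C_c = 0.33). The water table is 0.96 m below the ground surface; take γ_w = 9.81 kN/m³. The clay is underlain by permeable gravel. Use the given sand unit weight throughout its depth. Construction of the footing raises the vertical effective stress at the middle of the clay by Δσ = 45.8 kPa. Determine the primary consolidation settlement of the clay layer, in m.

Mid-depth of clay below the ground surface: z = 3.9 + 3/2 = 5.4 m.
Total vertical stress at mid-clay: σ_v = 20×3.9 + 16.2×1.5 = 102.3 kPa.
Pore pressure: u = 9.81×(5.4 − 0.96) = 43.556 kPa.
Initial effective stress: σ'_0 = σ_v − u = 102.3 − 43.556 = 58.744 kPa.
Final effective stress: σ'_f = σ'_0 + Δσ = 58.744 + 45.8 = 104.54 kPa.
Normally consolidated clay, so the full stress increment lies on the virgin compression line:
S_c = C_c·H/(1+e₀)·log₁₀(σ'_f/σ'_0) = 0.33×3/(1+1.06)×log₁₀(104.54/58.744)
    = 0.48058 × 0.25032 = 0.1203 m

S_c ≈ 0.12 m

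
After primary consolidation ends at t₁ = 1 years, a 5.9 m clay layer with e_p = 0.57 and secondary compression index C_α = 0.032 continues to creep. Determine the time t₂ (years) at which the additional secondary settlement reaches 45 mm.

S_s = C_α·H/(1+e_p)·log₁₀(t₂/t₁) ⇒ log₁₀(t₂/t₁) = S_s·(1+e_p)/(C_α·H).
log₁₀(t₂/t₁) = 0.045 × (1+0.57) / (0.032×5.9) = 0.3742
t₂ = t₁ × 10^0.3742 = 1 × 2.367 = 2.367 years

t₂ ≈ 2.37 years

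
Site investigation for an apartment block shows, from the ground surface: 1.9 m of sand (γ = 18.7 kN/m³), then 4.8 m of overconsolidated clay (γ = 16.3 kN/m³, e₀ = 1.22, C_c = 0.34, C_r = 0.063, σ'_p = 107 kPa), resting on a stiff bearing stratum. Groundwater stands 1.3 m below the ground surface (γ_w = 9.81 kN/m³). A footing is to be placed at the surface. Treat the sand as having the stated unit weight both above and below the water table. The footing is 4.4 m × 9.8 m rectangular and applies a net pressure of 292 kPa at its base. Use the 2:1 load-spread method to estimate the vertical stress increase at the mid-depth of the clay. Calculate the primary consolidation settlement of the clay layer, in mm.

Mid-depth of clay below the ground surface: z = 1.9 + 4.8/2 = 4.3 m.
Total vertical stress at mid-clay: σ_v = 18.7×1.9 + 16.3×2.4 = 74.65 kPa.
Pore pressure: u = 9.81×(4.3 − 1.3) = 29.43 kPa.
Initial effective stress: σ'_0 = σ_v − u = 74.65 − 29.43 = 45.22 kPa.
Stress increase at mid-clay by the 2:1 spreading method:
Δσ = qBL/((B+z)(L+z)) = 292×4.4×9.8/((4.4+4.3)(9.8+4.3)) = 102.64 kPa
Final effective stress: σ'_f = 45.22 + 102.64 = 147.86 kPa.
σ'_f = 147.86 > σ'_p = 107 kPa, so the stress path crosses the preconsolidation pressure — recompression up to σ'_p, then virgin compression beyond:
S_c = H/(1+e₀)·[C_r·log₁₀(σ'_p/σ'_0) + C_c·log₁₀(σ'_f/σ'_p)]
    = 4.8/2.22 × [0.063×log₁₀(107/45.22) + 0.34×log₁₀(147.86/107)]
    = 2.1622 × [0.023565 + 0.047759] = 0.1542 m

S_c ≈ 154 mm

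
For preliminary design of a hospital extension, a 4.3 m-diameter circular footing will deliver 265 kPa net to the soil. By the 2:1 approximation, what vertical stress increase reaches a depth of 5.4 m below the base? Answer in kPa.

Δσ_z ≈ 52.1 kPa

By the 2:1 method the load spreads at 1 horizontal : 2 vertical, so at depth z the loaded area has grown by z in each plan dimension:
Δσ ≈ qD²/(D+z)² = 265×4.3²/(4.3+5.4)² = 52.076 kPa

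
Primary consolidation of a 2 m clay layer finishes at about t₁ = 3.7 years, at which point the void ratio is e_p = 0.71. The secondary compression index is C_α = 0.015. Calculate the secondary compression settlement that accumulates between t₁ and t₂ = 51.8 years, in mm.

Secondary compression: S_s = C_α·H/(1+e_p)·log₁₀(t₂/t₁)
S_s = 0.015×2/(1+0.71)×log₁₀(51.8/3.7)
    = 0.01754 × 1.146 = 0.02011 m

S_s ≈ 20.1 mm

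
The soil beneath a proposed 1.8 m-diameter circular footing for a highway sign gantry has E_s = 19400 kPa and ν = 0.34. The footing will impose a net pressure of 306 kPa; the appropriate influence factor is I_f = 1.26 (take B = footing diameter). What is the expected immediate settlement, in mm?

S_e ≈ 31.6 mm

Immediate (elastic) settlement: S_e = q·B·(1−ν²)/E_s · I_f.
S_e = 306 × 1.8 × (1 − 0.34²) / 19400 × 1.26
    = 306 × 1.8 × 0.8844 / 19400 × 1.26
    = 0.03164 m = 31.64 mm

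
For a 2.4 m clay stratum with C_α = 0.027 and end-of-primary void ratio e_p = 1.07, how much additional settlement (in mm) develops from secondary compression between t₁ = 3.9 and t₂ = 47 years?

S_s ≈ 33.8 mm

Secondary compression: S_s = C_α·H/(1+e_p)·log₁₀(t₂/t₁)
S_s = 0.027×2.4/(1+1.07)×log₁₀(47/3.9)
    = 0.0313 × 1.081 = 0.03384 m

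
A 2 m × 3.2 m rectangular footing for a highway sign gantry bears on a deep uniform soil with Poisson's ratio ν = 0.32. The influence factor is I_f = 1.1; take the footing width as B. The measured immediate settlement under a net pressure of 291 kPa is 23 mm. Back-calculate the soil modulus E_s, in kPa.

E_s ≈ 25000 kPa

S_e = q·B·(1−ν²)/E_s · I_f  ⇒  E_s = q·B·(1−ν²)·I_f / S_e.
E_s = 291 × 2 × 0.8976 × 1.1 / 0.023 = 24980 kPa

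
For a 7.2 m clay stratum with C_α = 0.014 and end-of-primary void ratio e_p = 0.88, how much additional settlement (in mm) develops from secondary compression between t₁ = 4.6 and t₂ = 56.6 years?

S_s ≈ 58.4 mm

Secondary compression: S_s = C_α·H/(1+e_p)·log₁₀(t₂/t₁)
S_s = 0.014×7.2/(1+0.88)×log₁₀(56.6/4.6)
    = 0.05362 × 1.09 = 0.05845 m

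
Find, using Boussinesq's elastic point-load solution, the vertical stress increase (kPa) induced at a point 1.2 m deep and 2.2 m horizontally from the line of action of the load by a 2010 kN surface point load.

Δσ_z ≈ 16.8 kPa

Boussinesq vertical stress below a point load on an elastic half-space:
Δσ_z = 3P/(2πz²) · [1 + (r/z)²]^(−5/2)
r/z = 2.2/1.2 = 1.8333; [1+(r/z)²]^(−5/2) = 0.025177.
Δσ_z = 3×2010/(2π×1.2²) × 0.025177 = 666.46 × 0.025177 = 16.78 kPa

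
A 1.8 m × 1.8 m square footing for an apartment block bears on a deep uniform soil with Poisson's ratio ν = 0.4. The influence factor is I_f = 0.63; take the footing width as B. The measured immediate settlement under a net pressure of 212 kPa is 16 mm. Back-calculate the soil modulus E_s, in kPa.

S_e = q·B·(1−ν²)/E_s · I_f  ⇒  E_s = q·B·(1−ν²)·I_f / S_e.
E_s = 212 × 1.8 × 0.84 × 0.63 / 0.016 = 12620 kPa

E_s ≈ 12600 kPa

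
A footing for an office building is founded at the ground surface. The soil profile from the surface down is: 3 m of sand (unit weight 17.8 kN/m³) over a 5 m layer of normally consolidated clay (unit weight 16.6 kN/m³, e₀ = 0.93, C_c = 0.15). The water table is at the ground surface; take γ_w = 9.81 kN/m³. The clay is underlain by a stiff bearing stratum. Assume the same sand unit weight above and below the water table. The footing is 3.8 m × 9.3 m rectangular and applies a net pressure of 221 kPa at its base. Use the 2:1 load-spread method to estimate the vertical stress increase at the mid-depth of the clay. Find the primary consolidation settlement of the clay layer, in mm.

Mid-depth of clay below the ground surface: z = 3 + 5/2 = 5.5 m.
Total vertical stress at mid-clay: σ_v = 17.8×3 + 16.6×2.5 = 94.9 kPa.
Pore pressure: u = 9.81×(5.5 − 0) = 53.955 kPa.
Initial effective stress: σ'_0 = σ_v − u = 94.9 − 53.955 = 40.945 kPa.
Stress increase at mid-clay by the 2:1 spreading method:
Δσ = qBL/((B+z)(L+z)) = 221×3.8×9.3/((3.8+5.5)(9.3+5.5)) = 56.743 kPa
Final effective stress: σ'_f = σ'_0 + Δσ = 40.945 + 56.743 = 97.688 kPa.
Normally consolidated clay, so the full stress increment lies on the virgin compression line:
S_c = C_c·H/(1+e₀)·log₁₀(σ'_f/σ'_0) = 0.15×5/(1+0.93)×log₁₀(97.688/40.945)
    = 0.3886 × 0.37764 = 0.1468 m

S_c ≈ 147 mm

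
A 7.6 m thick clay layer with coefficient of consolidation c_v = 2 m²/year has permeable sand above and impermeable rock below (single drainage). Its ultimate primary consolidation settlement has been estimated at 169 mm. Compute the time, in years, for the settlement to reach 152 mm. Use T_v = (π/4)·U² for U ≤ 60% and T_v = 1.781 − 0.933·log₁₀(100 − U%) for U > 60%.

Drainage path length: H_d = H = 7.6 m (single drainage).
U = S(t)/S_ult = 152/169 = 0.8994.
U > 60%: T_v = 1.781 − 0.933·log₁₀(100 − 89.941) = 0.84561.
t = T_v·H_d²/c_v = 0.84561×7.6²/2 = 24.42 years.

t ≈ 24.4 years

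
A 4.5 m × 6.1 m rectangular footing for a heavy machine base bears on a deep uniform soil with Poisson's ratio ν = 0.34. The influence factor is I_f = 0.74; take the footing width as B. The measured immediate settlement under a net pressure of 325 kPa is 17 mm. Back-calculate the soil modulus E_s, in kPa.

S_e = q·B·(1−ν²)/E_s · I_f  ⇒  E_s = q·B·(1−ν²)·I_f / S_e.
E_s = 325 × 4.5 × 0.8844 × 0.74 / 0.017 = 56300 kPa

E_s ≈ 56300 kPa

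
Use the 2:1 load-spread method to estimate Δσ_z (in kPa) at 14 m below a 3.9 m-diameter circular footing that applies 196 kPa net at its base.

By the 2:1 method the load spreads at 1 horizontal : 2 vertical, so at depth z the loaded area has grown by z in each plan dimension:
Δσ ≈ qD²/(D+z)² = 196×3.9²/(3.9+14)² = 9.3042 kPa

Δσ_z ≈ 9.3 kPa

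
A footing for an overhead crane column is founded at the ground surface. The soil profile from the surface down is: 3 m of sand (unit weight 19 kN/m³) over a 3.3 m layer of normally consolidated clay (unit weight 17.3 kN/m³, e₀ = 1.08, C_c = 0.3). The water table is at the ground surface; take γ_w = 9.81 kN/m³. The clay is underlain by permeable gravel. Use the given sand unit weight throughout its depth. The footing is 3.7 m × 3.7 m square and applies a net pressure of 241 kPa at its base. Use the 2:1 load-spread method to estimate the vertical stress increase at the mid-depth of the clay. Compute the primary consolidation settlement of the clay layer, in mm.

Mid-depth of clay below the ground surface: z = 3 + 3.3/2 = 4.65 m.
Total vertical stress at mid-clay: σ_v = 19×3 + 17.3×1.65 = 85.545 kPa.
Pore pressure: u = 9.81×(4.65 − 0) = 45.617 kPa.
Initial effective stress: σ'_0 = σ_v − u = 85.545 − 45.617 = 39.928 kPa.
Stress increase at mid-clay by the 2:1 spreading method:
Δσ = qBL/((B+z)(L+z)) = 241×3.7×3.7/((3.7+4.65)(3.7+4.65)) = 47.32 kPa
Final effective stress: σ'_f = σ'_0 + Δσ = 39.928 + 47.32 = 87.248 kPa.
Normally consolidated clay, so the full stress increment lies on the virgin compression line:
S_c = C_c·H/(1+e₀)·log₁₀(σ'_f/σ'_0) = 0.3×3.3/(1+1.08)×log₁₀(87.248/39.928)
    = 0.47596 × 0.33948 = 0.1616 m

S_c ≈ 162 mm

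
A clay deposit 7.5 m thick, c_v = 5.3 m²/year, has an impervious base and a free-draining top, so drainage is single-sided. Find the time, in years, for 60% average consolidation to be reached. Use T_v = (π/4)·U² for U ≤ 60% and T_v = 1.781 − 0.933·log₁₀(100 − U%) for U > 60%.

Drainage path length: H_d = H = 7.5 m (single drainage).
U ≤ 60%: T_v = (π/4)·U² = (π/4)×0.6² = 0.28274.
t = T_v·H_d²/c_v = 0.28274×7.5²/5.3 = 3.001 years.

t ≈ 3 years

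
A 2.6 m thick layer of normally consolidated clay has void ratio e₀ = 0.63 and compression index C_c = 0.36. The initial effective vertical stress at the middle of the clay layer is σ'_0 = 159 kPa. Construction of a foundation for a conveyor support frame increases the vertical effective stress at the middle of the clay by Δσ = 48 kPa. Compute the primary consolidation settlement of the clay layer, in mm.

Final effective stress: σ'_f = σ'_0 + Δσ = 159 + 48 = 207 kPa.
Normally consolidated clay, so the full stress increment lies on the virgin compression line:
S_c = C_c·H/(1+e₀)·log₁₀(σ'_f/σ'_0) = 0.36×2.6/(1+0.63)×log₁₀(207/159)
    = 0.57423 × 0.11457 = 0.06579 m

S_c ≈ 65.8 mm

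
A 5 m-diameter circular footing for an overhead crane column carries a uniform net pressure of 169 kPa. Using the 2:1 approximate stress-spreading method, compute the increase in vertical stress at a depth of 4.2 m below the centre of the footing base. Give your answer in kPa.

Δσ_z ≈ 49.9 kPa

By the 2:1 method the load spreads at 1 horizontal : 2 vertical, so at depth z the loaded area has grown by z in each plan dimension:
Δσ ≈ qD²/(D+z)² = 169×5²/(5+4.2)² = 49.917 kPa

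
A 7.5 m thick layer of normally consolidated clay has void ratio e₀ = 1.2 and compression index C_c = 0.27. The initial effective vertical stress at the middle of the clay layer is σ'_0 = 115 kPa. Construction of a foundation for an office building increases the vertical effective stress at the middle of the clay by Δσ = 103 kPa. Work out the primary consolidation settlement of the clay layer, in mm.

Final effective stress: σ'_f = σ'_0 + Δσ = 115 + 103 = 218 kPa.
Normally consolidated clay, so the full stress increment lies on the virgin compression line:
S_c = C_c·H/(1+e₀)·log₁₀(σ'_f/σ'_0) = 0.27×7.5/(1+1.2)×log₁₀(218/115)
    = 0.92045 × 0.27776 = 0.2557 m

S_c ≈ 256 mm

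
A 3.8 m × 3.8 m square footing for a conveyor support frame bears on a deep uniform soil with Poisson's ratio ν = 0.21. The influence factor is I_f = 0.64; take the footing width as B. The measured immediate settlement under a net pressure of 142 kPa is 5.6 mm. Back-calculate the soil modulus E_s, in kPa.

E_s ≈ 58900 kPa

S_e = q·B·(1−ν²)/E_s · I_f  ⇒  E_s = q·B·(1−ν²)·I_f / S_e.
E_s = 142 × 3.8 × 0.9559 × 0.64 / 0.0056 = 58950 kPa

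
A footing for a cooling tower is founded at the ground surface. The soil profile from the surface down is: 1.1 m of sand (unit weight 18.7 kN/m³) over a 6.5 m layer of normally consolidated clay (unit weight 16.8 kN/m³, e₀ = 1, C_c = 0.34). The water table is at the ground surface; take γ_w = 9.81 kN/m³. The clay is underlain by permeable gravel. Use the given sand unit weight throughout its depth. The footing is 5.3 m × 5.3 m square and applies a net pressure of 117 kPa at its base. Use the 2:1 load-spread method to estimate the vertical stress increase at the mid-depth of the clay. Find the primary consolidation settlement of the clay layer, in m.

Mid-depth of clay below the ground surface: z = 1.1 + 6.5/2 = 4.35 m.
Total vertical stress at mid-clay: σ_v = 18.7×1.1 + 16.8×3.25 = 75.17 kPa.
Pore pressure: u = 9.81×(4.35 − 0) = 42.673 kPa.
Initial effective stress: σ'_0 = σ_v − u = 75.17 − 42.673 = 32.497 kPa.
Stress increase at mid-clay by the 2:1 spreading method:
Δσ = qBL/((B+z)(L+z)) = 117×5.3×5.3/((5.3+4.35)(5.3+4.35)) = 35.293 kPa
Final effective stress: σ'_f = σ'_0 + Δσ = 32.497 + 35.293 = 67.79 kPa.
Normally consolidated clay, so the full stress increment lies on the virgin compression line:
S_c = C_c·H/(1+e₀)·log₁₀(σ'_f/σ'_0) = 0.34×6.5/(1+1)×log₁₀(67.79/32.497)
    = 1.105 × 0.31932 = 0.3528 m

S_c ≈ 0.353 m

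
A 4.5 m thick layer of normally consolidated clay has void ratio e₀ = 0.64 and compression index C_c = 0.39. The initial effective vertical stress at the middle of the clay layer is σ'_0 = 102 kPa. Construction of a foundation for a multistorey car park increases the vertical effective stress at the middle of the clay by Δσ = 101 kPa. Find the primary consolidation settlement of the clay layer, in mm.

S_c ≈ 320 mm

Final effective stress: σ'_f = σ'_0 + Δσ = 102 + 101 = 203 kPa.
Normally consolidated clay, so the full stress increment lies on the virgin compression line:
S_c = C_c·H/(1+e₀)·log₁₀(σ'_f/σ'_0) = 0.39×4.5/(1+0.64)×log₁₀(203/102)
    = 1.0701 × 0.2989 = 0.3199 m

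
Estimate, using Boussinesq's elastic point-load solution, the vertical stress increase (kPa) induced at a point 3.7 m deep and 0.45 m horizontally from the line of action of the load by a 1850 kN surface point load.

Boussinesq vertical stress below a point load on an elastic half-space:
Δσ_z = 3P/(2πz²) · [1 + (r/z)²]^(−5/2)
r/z = 0.45/3.7 = 0.12162; [1+(r/z)²]^(−5/2) = 0.96396.
Δσ_z = 3×1850/(2π×3.7²) × 0.96396 = 64.522 × 0.96396 = 62.2 kPa

Δσ_z ≈ 62.2 kPa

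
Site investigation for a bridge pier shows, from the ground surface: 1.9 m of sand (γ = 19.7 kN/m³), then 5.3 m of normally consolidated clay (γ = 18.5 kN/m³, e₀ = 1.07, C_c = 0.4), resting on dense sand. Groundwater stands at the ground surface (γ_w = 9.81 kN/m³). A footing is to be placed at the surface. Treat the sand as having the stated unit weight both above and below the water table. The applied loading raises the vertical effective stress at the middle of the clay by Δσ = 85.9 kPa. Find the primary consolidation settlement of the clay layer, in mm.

S_c ≈ 497 mm

Mid-depth of clay below the ground surface: z = 1.9 + 5.3/2 = 4.55 m.
Total vertical stress at mid-clay: σ_v = 19.7×1.9 + 18.5×2.65 = 86.455 kPa.
Pore pressure: u = 9.81×(4.55 − 0) = 44.636 kPa.
Initial effective stress: σ'_0 = σ_v − u = 86.455 − 44.636 = 41.819 kPa.
Final effective stress: σ'_f = σ'_0 + Δσ = 41.819 + 85.9 = 127.72 kPa.
Normally consolidated clay, so the full stress increment lies on the virgin compression line:
S_c = C_c·H/(1+e₀)·log₁₀(σ'_f/σ'_0) = 0.4×5.3/(1+1.07)×log₁₀(127.72/41.819)
    = 1.0242 × 0.48489 = 0.4966 m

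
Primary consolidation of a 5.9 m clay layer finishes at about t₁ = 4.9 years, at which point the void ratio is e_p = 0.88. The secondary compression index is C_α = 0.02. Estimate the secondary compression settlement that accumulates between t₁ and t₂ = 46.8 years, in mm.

Secondary compression: S_s = C_α·H/(1+e_p)·log₁₀(t₂/t₁)
S_s = 0.02×5.9/(1+0.88)×log₁₀(46.8/4.9)
    = 0.06277 × 0.98 = 0.06151 m

S_s ≈ 61.5 mm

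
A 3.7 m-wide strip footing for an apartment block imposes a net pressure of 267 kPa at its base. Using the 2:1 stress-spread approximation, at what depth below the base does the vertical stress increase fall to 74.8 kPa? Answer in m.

z ≈ 9.51 m

2:1 spreading — at depth z the loaded area has grown by z in each plan dimension:
qB/(B+z) = Δσ_z ⇒ z = qB/Δσ_z − B = 267×3.7/74.8 − 3.7 = 9.507 m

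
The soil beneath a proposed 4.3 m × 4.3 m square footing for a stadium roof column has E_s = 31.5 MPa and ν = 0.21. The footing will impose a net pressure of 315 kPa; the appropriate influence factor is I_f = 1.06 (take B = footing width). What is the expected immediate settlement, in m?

Immediate (elastic) settlement: S_e = q·B·(1−ν²)/E_s · I_f.
E_s = 31.5 MPa = 31500 kPa.
S_e = 315 × 4.3 × (1 − 0.21²) / 31500 × 1.06
    = 315 × 4.3 × 0.9559 / 31500 × 1.06
    = 0.04357 m

S_e ≈ 0.0436 m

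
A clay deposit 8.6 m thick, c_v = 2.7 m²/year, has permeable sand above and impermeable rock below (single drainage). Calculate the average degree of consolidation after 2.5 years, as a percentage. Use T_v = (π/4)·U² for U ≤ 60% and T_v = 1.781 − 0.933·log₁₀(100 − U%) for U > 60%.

U ≈ 34.1 %

Drainage path length: H_d = H = 8.6 m (single drainage).
T_v = c_v·t/H_d² = 2.7×2.5/8.6² = 0.091266.
T_v = 0.091266 corresponds to the U ≤ 60% branch:
U = √(4T_v/π) = 0.3409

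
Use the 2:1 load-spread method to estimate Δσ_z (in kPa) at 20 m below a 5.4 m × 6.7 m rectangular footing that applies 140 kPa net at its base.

Δσ_z ≈ 7.47 kPa

By the 2:1 method the load spreads at 1 horizontal : 2 vertical, so at depth z the loaded area has grown by z in each plan dimension:
Δσ = qBL/((B+z)(L+z)) = 140×5.4×6.7/((5.4+20)(6.7+20)) = 7.4688 kPa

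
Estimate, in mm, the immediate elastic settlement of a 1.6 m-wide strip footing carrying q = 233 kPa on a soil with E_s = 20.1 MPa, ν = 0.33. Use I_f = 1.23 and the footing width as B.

Immediate (elastic) settlement: S_e = q·B·(1−ν²)/E_s · I_f.
E_s = 20.1 MPa = 20100 kPa.
S_e = 233 × 1.6 × (1 − 0.33²) / 20100 × 1.23
    = 233 × 1.6 × 0.8911 / 20100 × 1.23
    = 0.02033 m = 20.33 mm

S_e ≈ 20.3 mm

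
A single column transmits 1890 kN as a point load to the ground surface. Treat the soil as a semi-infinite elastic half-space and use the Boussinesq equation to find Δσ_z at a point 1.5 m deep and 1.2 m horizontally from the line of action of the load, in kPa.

Δσ_z ≈ 116 kPa

Boussinesq vertical stress below a point load on an elastic half-space:
Δσ_z = 3P/(2πz²) · [1 + (r/z)²]^(−5/2)
r/z = 1.2/1.5 = 0.8; [1+(r/z)²]^(−5/2) = 0.29033.
Δσ_z = 3×1890/(2π×1.5²) × 0.29033 = 401.07 × 0.29033 = 116.4 kPa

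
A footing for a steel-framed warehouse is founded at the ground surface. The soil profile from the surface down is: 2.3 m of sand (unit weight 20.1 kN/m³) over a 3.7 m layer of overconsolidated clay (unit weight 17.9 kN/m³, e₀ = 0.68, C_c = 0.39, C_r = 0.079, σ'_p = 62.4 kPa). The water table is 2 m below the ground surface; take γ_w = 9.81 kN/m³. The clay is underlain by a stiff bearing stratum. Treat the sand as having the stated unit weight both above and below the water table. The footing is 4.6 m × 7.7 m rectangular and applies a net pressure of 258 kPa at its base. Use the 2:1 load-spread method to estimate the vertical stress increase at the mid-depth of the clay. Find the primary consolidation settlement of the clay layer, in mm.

Mid-depth of clay below the ground surface: z = 2.3 + 3.7/2 = 4.15 m.
Total vertical stress at mid-clay: σ_v = 20.1×2.3 + 17.9×1.85 = 79.345 kPa.
Pore pressure: u = 9.81×(4.15 − 2) = 21.091 kPa.
Initial effective stress: σ'_0 = σ_v − u = 79.345 − 21.091 = 58.254 kPa.
Stress increase at mid-clay by the 2:1 spreading method:
Δσ = qBL/((B+z)(L+z)) = 258×4.6×7.7/((4.6+4.15)(7.7+4.15)) = 88.134 kPa
Final effective stress: σ'_f = 58.254 + 88.134 = 146.39 kPa.
σ'_f = 146.39 > σ'_p = 62.4 kPa, so the stress path crosses the preconsolidation pressure — recompression up to σ'_p, then virgin compression beyond:
S_c = H/(1+e₀)·[C_r·log₁₀(σ'_p/σ'_0) + C_c·log₁₀(σ'_f/σ'_p)]
    = 3.7/1.68 × [0.079×log₁₀(62.4/58.254) + 0.39×log₁₀(146.39/62.4)]
    = 2.2024 × [0.0023588 + 0.14443] = 0.3233 m

S_c ≈ 323 mm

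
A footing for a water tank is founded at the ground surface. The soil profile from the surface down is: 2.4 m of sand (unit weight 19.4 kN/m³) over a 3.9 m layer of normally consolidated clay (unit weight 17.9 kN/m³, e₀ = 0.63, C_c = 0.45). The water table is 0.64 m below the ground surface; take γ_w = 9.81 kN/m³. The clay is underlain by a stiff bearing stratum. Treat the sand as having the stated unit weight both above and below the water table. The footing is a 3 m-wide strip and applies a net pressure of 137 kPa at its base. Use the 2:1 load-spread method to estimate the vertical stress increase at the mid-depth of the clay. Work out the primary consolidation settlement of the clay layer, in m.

Mid-depth of clay below the ground surface: z = 2.4 + 3.9/2 = 4.35 m.
Total vertical stress at mid-clay: σ_v = 19.4×2.4 + 17.9×1.95 = 81.465 kPa.
Pore pressure: u = 9.81×(4.35 − 0.64) = 36.395 kPa.
Initial effective stress: σ'_0 = σ_v − u = 81.465 − 36.395 = 45.07 kPa.
Stress increase at mid-clay by the 2:1 spreading method:
Δσ = qB/(B+z) = 137×3/(3+4.35) = 55.918 kPa
Final effective stress: σ'_f = σ'_0 + Δσ = 45.07 + 55.918 = 100.99 kPa.
Normally consolidated clay, so the full stress increment lies on the virgin compression line:
S_c = C_c·H/(1+e₀)·log₁₀(σ'_f/σ'_0) = 0.45×3.9/(1+0.63)×log₁₀(100.99/45.07)
    = 1.0767 × 0.35039 = 0.3773 m

S_c ≈ 0.377 m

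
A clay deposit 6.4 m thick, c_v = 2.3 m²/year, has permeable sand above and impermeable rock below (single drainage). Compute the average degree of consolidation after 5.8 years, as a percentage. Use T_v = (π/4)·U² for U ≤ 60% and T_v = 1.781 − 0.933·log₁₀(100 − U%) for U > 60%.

Drainage path length: H_d = H = 6.4 m (single drainage).
T_v = c_v·t/H_d² = 2.3×5.8/6.4² = 0.32568.
T_v = 0.32568 corresponds to the U > 60% branch:
U = 1 − 10^((1.781 − T_v)/0.933)/100 = 0.6371

U ≈ 63.7 %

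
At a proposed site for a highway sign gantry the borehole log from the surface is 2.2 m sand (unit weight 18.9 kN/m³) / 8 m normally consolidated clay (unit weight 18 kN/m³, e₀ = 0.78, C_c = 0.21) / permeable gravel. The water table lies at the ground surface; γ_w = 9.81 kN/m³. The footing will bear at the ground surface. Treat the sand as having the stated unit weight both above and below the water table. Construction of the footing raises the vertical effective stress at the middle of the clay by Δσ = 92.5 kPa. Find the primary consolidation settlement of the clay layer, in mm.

Mid-depth of clay below the ground surface: z = 2.2 + 8/2 = 6.2 m.
Total vertical stress at mid-clay: σ_v = 18.9×2.2 + 18×4 = 113.58 kPa.
Pore pressure: u = 9.81×(6.2 − 0) = 60.822 kPa.
Initial effective stress: σ'_0 = σ_v − u = 113.58 − 60.822 = 52.758 kPa.
Final effective stress: σ'_f = σ'_0 + Δσ = 52.758 + 92.5 = 145.26 kPa.
Normally consolidated clay, so the full stress increment lies on the virgin compression line:
S_c = C_c·H/(1+e₀)·log₁₀(σ'_f/σ'_0) = 0.21×8/(1+0.78)×log₁₀(145.26/52.758)
    = 0.94382 × 0.43986 = 0.4151 m

S_c ≈ 415 mm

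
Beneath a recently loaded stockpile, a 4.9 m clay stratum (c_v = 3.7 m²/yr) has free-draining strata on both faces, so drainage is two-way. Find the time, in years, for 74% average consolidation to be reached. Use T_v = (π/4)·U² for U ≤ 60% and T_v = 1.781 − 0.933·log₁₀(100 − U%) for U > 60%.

Drainage path length: H_d = H/2 = 2.45 m (double drainage).
U > 60%: T_v = 1.781 − 0.933·log₁₀(100 − 74) = 0.46083.
t = T_v·H_d²/c_v = 0.46083×2.45²/3.7 = 0.7476 years.

t ≈ 0.748 years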